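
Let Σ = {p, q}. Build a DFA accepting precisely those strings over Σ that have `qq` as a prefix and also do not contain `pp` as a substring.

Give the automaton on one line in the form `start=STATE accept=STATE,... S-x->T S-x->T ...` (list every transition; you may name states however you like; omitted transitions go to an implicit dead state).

Handle the two conditions separately and then intersect. One (4 states) tracks whether the input so far still matches the prefix `qq`; the other (3 states) tracks partial matches of the forbidden pattern `pp`. Each combined state is a pair, one component from each; accept when both components accept.
An 8-state machine:
        p   q  
>  s0   s1  s2 
   s1   s3  s4 
   s2   s1  s5 
   s3   s3  s3 
   s4   s1  s4 
 * s5   s6  s5 
 * s6   s7  s5 
   s7   s7  s7 
(> = start, * = accepting)

start=s0 accept=s5,s6 s0-p->s1 s0-q->s2 s1-p->s3 s1-q->s4 s2-p->s1 s2-q->s5 s3-p->s3 s3-q->s3 s4-p->s1 s4-q->s4 s5-p->s6 s5-q->s5 s6-p->s7 s6-q->s5 s7-p->s7 s7-q->s7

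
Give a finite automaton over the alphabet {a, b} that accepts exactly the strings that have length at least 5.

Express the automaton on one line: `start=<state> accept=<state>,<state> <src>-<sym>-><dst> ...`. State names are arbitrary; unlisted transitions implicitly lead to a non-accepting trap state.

We only need to distinguish lengths 0, 1, …, 5, and '>5'. Chain q0 → q1 → q2 → q3 → q4 → q5 → q6 on every symbol, with q6 looping. Accepting states: {q5, q6}.
7 states suffice.
        a   b  
>  q0   q1  q1 
   q1   q2  q2 
   q2   q3  q3 
   q3   q4  q4 
   q4   q5  q5 
 * q5   q6  q6 
 * q6   q6  q6 
(> = start, * = accepting)

start=q0 accept=q5,q6 q0-a->q1 q0-b->q1 q1-a->q2 q1-b->q2 q2-a->q3 q2-b->q3 q3-a->q4 q3-b->q4 q4-a->q5 q4-b->q5 q5-a->q6 q5-b->q6 q6-a->q6 q6-b->q6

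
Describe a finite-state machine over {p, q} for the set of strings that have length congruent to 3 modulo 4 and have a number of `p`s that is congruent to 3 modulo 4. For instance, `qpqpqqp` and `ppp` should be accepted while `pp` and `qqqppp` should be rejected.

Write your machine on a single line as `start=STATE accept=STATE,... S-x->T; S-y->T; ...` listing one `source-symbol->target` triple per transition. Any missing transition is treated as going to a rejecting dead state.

start=A; accept=G; A-p->B; A-q->C; B-p->D; B-q->E; C-p->E; C-q->F; D-p->G; D-q->H; E-p->H; E-q->I; F-p->I; F-q->J; G-p->A; G-q->K; H-p->K; H-q->L; I-p->L; I-q->M; J-p->M; J-q->A; K-p->C; K-q->N; L-p->N; L-q->O; M-p->O; M-q->B; N-p->F; N-q->P; O-p->P; O-q->D; P-p->J; P-q->G

Build one automaton per condition and run them in lockstep. The first has 4 states tracking the input length modulo 4; the second has 4 states tracking the count of `p`s modulo 4. A product state is a pair (one from each), accepting exactly when both do.
16 states suffice.
       p  q 
>  A   B  C 
   B   D  E 
   C   E  F 
   D   G  H 
   E   H  I 
   F   I  J 
 * G   A  K 
   H   K  L 
   I   L  M 
   J   M  A 
   K   C  N 
   L   N  O 
   M   O  B 
   N   F  P 
   O   P  D 
   P   J  G 
(> = start, * = accepting)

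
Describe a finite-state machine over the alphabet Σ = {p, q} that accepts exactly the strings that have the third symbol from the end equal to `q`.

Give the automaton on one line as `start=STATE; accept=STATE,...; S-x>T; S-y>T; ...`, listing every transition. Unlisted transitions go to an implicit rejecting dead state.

Because acceptance depends on a position counted from the end, the machine has to buffer the most recent 3 symbols. Make each state the string of the last up-to-3 symbols read; on input `x` shift the window left and append `x`. Accept when the buffered window has length 3 and begins with `q`.
15 states suffice.
          p    q  
>  s0     s1   s2 
   s1     s3   s4 
   s2     s5   s6 
   s3     s7   s8 
   s4     s9  s10 
   s5    s11  s12 
   s6    s13  s14 
   s7     s7   s8 
   s8     s9  s10 
   s9    s11  s12 
   s10   s13  s14 
 * s11    s7   s8 
 * s12    s9  s10 
 * s13   s11  s12 
 * s14   s13  s14 
(> = start, * = accepting)

start=s0; accept=s11,s12,s13,s14; s0-p>s1; s0-q>s2; s1-p>s3; s1-q>s4; s2-p>s5; s2-q>s6; s3-p>s7; s3-q>s8; s4-p>s9; s4-q>s10; s5-p>s11; s5-q>s12; s6-p>s13; s6-q>s14; s7-p>s7; s7-q>s8; s8-p>s9; s8-q>s10; s9-p>s11; s9-q>s12; s10-p>s13; s10-q>s14; s11-p>s7; s11-q>s8; s12-p>s9; s12-q>s10; s13-p>s11; s13-q>s12; s14-p>s13; s14-q>s14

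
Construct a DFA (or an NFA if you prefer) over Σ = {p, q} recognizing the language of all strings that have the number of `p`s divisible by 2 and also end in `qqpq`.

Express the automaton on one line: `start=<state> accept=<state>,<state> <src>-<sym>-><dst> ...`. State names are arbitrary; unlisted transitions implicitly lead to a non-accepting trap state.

Handle the two conditions separately and then intersect. The first has 2 states tracking the count of `p`s modulo 2; the second has 5 states tracking how much of the suffix `qqpq` has currently been matched. A product state is a pair (one from each), accepting exactly when both do. After merging equivalent states the machine shrinks.
        p   q  
>  s0   s1  s0 
   s1   s0  s2 
   s2   s0  s3 
   s3   s4  s3 
   s4   s1  s5 
 * s5   s1  s0 
(> = start, * = accepting)

start=s0 accept=s5 s0-p->s1 s0-q->s0 s1-p->s0 s1-q->s2 s2-p->s0 s2-q->s3 s3-p->s4 s3-q->s3 s4-p->s1 s4-q->s5 s5-p->s1 s5-q->s0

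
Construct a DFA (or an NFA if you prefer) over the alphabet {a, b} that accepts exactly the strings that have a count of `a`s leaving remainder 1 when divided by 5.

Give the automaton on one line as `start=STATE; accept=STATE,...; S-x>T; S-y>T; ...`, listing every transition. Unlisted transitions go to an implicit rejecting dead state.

Keep the running count of `a`s modulo 5: each `a` advances along the cycle S0 → S1 → S2 → S3 → S4 → S0 while other symbols loop. Accept at S1.
        a   b  
>  S0   S1  S0 
 * S1   S2  S1 
   S2   S3  S2 
   S3   S4  S3 
   S4   S0  S4 
(> = start, * = accepting)

start=S0; accept=S1; S0-a>S1; S0-b>S0; S1-a>S2; S1-b>S1; S2-a>S3; S2-b>S2; S3-a>S4; S3-b>S3; S4-a>S0; S4-b>S4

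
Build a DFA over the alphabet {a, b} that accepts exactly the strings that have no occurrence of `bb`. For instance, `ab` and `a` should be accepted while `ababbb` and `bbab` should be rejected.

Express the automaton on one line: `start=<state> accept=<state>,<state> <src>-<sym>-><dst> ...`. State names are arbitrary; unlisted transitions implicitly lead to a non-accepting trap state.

Track partial matches of the forbidden pattern `bb`. State s2 is a dead state reached once `bb` has occurred; every other state accepts. s0 means no part of `bb` is currently matched.
With 3 states:
        a   b  
>* s0   s0  s1 
 * s1   s0  s2 
   s2   s2  s2 
(> = start, * = accepting)

start=s0 accept=s0,s1 s0-a->s0 s0-b->s1 s1-a->s0 s1-b->s2 s2-a->s2 s2-b->s2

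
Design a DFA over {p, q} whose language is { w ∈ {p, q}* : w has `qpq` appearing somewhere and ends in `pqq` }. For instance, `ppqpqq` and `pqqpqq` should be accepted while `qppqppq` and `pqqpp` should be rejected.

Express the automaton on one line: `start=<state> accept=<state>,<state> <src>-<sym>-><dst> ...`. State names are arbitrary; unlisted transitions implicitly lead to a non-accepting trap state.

start=A accept=F A-p->A A-q->B B-p->C B-q->B C-p->A C-q->D D-p->E D-q->F E-p->E E-q->D F-p->E F-q->G G-p->E G-q->G

Run two small machines in parallel and take their product. The first has 4 states tracking whether and how much of `qpq` has been seen; the second has 4 states tracking how much of the suffix `pqq` has currently been matched. A product state is a pair (one from each), accepting exactly when both do. Equivalent product states are then merged.
With 7 states:
       p  q 
>  A   A  B 
   B   C  B 
   C   A  D 
   D   E  F 
   E   E  D 
 * F   E  G 
   G   E  G 
(> = start, * = accepting)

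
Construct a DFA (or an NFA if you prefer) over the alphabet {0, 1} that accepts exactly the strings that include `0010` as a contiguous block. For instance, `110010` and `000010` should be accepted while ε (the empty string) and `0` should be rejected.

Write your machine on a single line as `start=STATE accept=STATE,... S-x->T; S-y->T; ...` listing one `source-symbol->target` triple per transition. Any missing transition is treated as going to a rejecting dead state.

States q0..q3 record the length of the longest prefix of `0010` that matches the current input suffix. Reaching q4 means `0010` has been seen, and we stay there forever. Accept from q4.
5 states suffice.
        0   1  
>  q0   q1  q0 
   q1   q2  q0 
   q2   q2  q3 
   q3   q4  q0 
 * q4   q4  q4 
(> = start, * = accepting)

start=q0; accept=q4; q0-0->q1; q0-1->q0; q1-0->q2; q1-1->q0; q2-0->q2; q2-1->q3; q3-0->q4; q3-1->q0; q4-0->q4; q4-1->q4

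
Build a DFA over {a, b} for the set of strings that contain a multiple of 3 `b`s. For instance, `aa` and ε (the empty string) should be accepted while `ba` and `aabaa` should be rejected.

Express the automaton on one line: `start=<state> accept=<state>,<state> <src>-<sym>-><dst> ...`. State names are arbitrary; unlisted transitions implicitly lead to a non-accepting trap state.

Keep the running count of `b`s modulo 3: each `b` advances along the cycle S0 → S1 → S2 → S0 while other symbols loop. Accept at S0.
        a   b  
>* S0   S0  S1 
   S1   S1  S2 
   S2   S2  S0 
(> = start, * = accepting)

start=S0 accept=S0 S0-a->S0 S0-b->S1 S1-a->S1 S1-b->S2 S2-a->S2 S2-b->S0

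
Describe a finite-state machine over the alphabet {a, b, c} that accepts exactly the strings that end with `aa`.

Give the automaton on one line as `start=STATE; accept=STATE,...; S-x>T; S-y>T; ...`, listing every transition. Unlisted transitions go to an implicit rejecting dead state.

start=S0; accept=S2; S0-a>S1; S0-b>S0; S0-c>S0; S1-a>S2; S1-b>S0; S1-c>S0; S2-a>S2; S2-b>S0; S2-c>S0

Let each state record the length of the longest suffix of the input read so far that is also a prefix of `aa`. S1 means the last symbol is `a`; S2 means the last 2 symbols are `aa`. Accept only at S2, where the string currently ends in `aa`.
With 3 states:
        a   b   c  
>  S0   S1  S0  S0 
   S1   S2  S0  S0 
 * S2   S2  S0  S0 
(> = start, * = accepting)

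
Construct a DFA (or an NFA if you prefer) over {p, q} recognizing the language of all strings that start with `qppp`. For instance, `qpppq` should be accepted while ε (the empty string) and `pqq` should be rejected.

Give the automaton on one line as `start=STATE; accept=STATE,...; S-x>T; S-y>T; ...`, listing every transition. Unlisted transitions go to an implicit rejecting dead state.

start=S0; accept=S4; S0-p>S5; S0-q>S1; S1-p>S2; S1-q>S5; S2-p>S3; S2-q>S5; S3-p>S4; S3-q>S5; S4-p>S4; S4-q>S4; S5-p>S5; S5-q>S5

Walk along `qppp` while the input agrees: from S0 take `q` to S1, and so on. Any deviation drops to the rejecting sink S5. Once S4 is reached the prefix is confirmed and every continuation is accepted.
        p   q  
>  S0   S5  S1 
   S1   S2  S5 
   S2   S3  S5 
   S3   S4  S5 
 * S4   S4  S4 
   S5   S5  S5 
(> = start, * = accepting)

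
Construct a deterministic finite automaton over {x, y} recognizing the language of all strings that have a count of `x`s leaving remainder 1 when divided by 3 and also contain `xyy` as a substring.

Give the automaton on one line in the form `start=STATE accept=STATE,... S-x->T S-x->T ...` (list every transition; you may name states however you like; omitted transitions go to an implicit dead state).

start=q0 accept=q6 q0-x->q1 q0-y->q0 q1-x->q2 q1-y->q3 q2-x->q4 q2-y->q5 q3-x->q2 q3-y->q6 q4-x->q1 q4-y->q7 q5-x->q4 q5-y->q8 q6-x->q8 q6-y->q6 q7-x->q1 q7-y->q9 q8-x->q9 q8-y->q8 q9-x->q6 q9-y->q9

Build one automaton per condition and run them in lockstep. One (3 states) tracks the count of `x`s modulo 3; the other (4 states) tracks whether and how much of `xyy` has been seen. Each combined state is a pair, one component from each; accept when both components accept.
With 10 states:
        x   y  
>  q0   q1  q0 
   q1   q2  q3 
   q2   q4  q5 
   q3   q2  q6 
   q4   q1  q7 
   q5   q4  q8 
 * q6   q8  q6 
   q7   q1  q9 
   q8   q9  q8 
   q9   q6  q9 
(> = start, * = accepting)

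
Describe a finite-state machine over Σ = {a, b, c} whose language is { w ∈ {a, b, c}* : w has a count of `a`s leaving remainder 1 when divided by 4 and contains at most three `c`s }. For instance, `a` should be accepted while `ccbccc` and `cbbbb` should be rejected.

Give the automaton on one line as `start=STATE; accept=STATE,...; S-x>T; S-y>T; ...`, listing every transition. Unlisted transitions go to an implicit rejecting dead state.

start=q0; accept=q1,q4,q8,q12; q0-a>q1; q0-b>q0; q0-c>q2; q1-a>q3; q1-b>q1; q1-c>q4; q2-a>q4; q2-b>q2; q2-c>q5; q3-a>q6; q3-b>q3; q3-c>q7; q4-a>q7; q4-b>q4; q4-c>q8; q5-a>q8; q5-b>q5; q5-c>q9; q6-a>q0; q6-b>q6; q6-c>q10; q7-a>q10; q7-b>q7; q7-c>q11; q8-a>q11; q8-b>q8; q8-c>q12; q9-a>q12; q9-b>q9; q9-c>q13; q10-a>q2; q10-b>q10; q10-c>q14; q11-a>q14; q11-b>q11; q11-c>q15; q12-a>q15; q12-b>q12; q12-c>q16; q13-a>q16; q13-b>q13; q13-c>q13; q14-a>q5; q14-b>q14; q14-c>q17; q15-a>q17; q15-b>q15; q15-c>q18; q16-a>q18; q16-b>q16; q16-c>q16; q17-a>q9; q17-b>q17; q17-c>q19; q18-a>q19; q18-b>q18; q18-c>q18; q19-a>q13; q19-b>q19; q19-c>q19

Run two small machines in parallel and take their product. The first has 4 states tracking the count of `a`s modulo 4; the second has 5 states tracking the count of `c`s, saturating at 4. A product state is a pair (one from each), accepting exactly when both do.
A 20-state machine:
          a    b    c  
>  q0     q1   q0   q2 
 * q1     q3   q1   q4 
   q2     q4   q2   q5 
   q3     q6   q3   q7 
 * q4     q7   q4   q8 
   q5     q8   q5   q9 
   q6     q0   q6  q10 
   q7    q10   q7  q11 
 * q8    q11   q8  q12 
   q9    q12   q9  q13 
   q10    q2  q10  q14 
   q11   q14  q11  q15 
 * q12   q15  q12  q16 
   q13   q16  q13  q13 
   q14    q5  q14  q17 
   q15   q17  q15  q18 
   q16   q18  q16  q16 
   q17    q9  q17  q19 
   q18   q19  q18  q18 
   q19   q13  q19  q19 
(> = start, * = accepting)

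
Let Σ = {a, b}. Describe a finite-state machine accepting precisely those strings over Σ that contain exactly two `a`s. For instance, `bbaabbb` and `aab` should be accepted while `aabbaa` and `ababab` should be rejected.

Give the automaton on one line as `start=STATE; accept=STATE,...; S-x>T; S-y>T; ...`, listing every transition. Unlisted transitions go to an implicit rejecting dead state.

Count `a`s, saturating at 3: states q0 through q2 mean 0 through 2 `a`s seen; q3 means more than 2. Each `a` increments (capped at q3); other symbols loop. Accept from {q2}.
        a   b  
>  q0   q1  q0 
   q1   q2  q1 
 * q2   q3  q2 
   q3   q3  q3 
(> = start, * = accepting)

start=q0; accept=q2; q0-a>q1; q0-b>q0; q1-a>q2; q1-b>q1; q2-a>q3; q2-b>q2; q3-a>q3; q3-b>q3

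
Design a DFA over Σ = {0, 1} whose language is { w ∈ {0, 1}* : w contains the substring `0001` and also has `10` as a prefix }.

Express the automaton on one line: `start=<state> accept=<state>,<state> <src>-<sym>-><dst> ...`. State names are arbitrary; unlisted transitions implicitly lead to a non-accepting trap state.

Build one automaton per condition and run them in lockstep. One (5 states) tracks whether and how much of `0001` has been seen; the other (4 states) tracks whether the input so far still matches the prefix `10`. Each combined state is a pair, one component from each; accept when both components accept. Minimizing collapses redundant product states.
With 8 states:
        0   1  
>  S0   S1  S2 
   S1   S1  S1 
   S2   S3  S1 
   S3   S4  S5 
   S4   S6  S5 
   S5   S3  S5 
   S6   S6  S7 
 * S7   S7  S7 
(> = start, * = accepting)

start=S0 accept=S7 S0-0->S1 S0-1->S2 S1-0->S1 S1-1->S1 S2-0->S3 S2-1->S1 S3-0->S4 S3-1->S5 S4-0->S6 S4-1->S5 S5-0->S3 S5-1->S5 S6-0->S6 S6-1->S7 S7-0->S7 S7-1->S7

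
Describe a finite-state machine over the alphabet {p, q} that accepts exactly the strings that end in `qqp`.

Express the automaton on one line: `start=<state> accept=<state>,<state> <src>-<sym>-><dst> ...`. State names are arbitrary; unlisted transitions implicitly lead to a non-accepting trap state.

Remember how much of `qqp` the current input suffix matches. State A means no match yet; B means the last symbol is `q`; C means the last 2 symbols are `qq`; D means the last 3 symbols are `qqp`. Only D accepts. On a mismatch, fall back to the longest proper suffix that is still a prefix of `qqp`.
With 4 states:
       p  q 
>  A   A  B 
   B   A  C 
   C   D  C 
 * D   A  B 
(> = start, * = accepting)

start=A accept=D A-p->A A-q->B B-p->A B-q->C C-p->D C-q->C D-p->A D-q->B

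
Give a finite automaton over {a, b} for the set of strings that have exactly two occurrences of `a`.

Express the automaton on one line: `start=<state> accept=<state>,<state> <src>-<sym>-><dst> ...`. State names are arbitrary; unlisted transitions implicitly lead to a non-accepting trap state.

Only the number of `a`s matters, and only up to 3. Make a chain s0 → s1 → s2 → s3 advanced by each `a` (with s3 absorbing); every other symbol self-loops. The accepting set is {s2}.
A 4-state machine:
        a   b  
>  s0   s1  s0 
   s1   s2  s1 
 * s2   s3  s2 
   s3   s3  s3 
(> = start, * = accepting)

start=s0 accept=s2 s0-a->s1 s0-b->s0 s1-a->s2 s1-b->s1 s2-a->s3 s2-b->s2 s3-a->s3 s3-b->s3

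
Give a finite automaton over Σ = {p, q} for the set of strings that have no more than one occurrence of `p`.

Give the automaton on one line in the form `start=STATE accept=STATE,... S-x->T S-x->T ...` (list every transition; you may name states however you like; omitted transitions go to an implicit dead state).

Count `p`s, saturating at 2: state S0 means no `p` yet, S1 means one `p` seen, S2 means more than one. Each `p` increments (capped at S2); other symbols loop. Accept from {S0, S1}.
A 3-state machine:
        p   q  
>* S0   S1  S0 
 * S1   S2  S1 
   S2   S2  S2 
(> = start, * = accepting)

start=S0 accept=S0,S1 S0-p->S1 S0-q->S0 S1-p->S2 S1-q->S1 S2-p->S2 S2-q->S2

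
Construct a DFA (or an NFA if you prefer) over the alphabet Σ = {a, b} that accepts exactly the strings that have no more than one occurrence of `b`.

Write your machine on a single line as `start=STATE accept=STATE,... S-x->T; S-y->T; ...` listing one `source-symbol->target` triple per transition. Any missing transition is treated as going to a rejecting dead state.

Only the number of `b`s matters, and only up to 2. Make a chain q0 → q1 → q2 advanced by each `b` (with q2 absorbing); every other symbol self-loops. The accepting set is {q0, q1}.
With 3 states:
        a   b  
>* q0   q0  q1 
 * q1   q1  q2 
   q2   q2  q2 
(> = start, * = accepting)

start=q0; accept=q0,q1; q0-a->q0; q0-b->q1; q1-a->q1; q1-b->q2; q2-a->q2; q2-b->q2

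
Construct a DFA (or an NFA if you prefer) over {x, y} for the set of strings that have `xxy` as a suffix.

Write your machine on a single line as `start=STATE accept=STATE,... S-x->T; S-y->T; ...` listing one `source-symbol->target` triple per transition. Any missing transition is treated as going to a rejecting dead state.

start=q0; accept=q3; q0-x->q1; q0-y->q0; q1-x->q2; q1-y->q0; q2-x->q2; q2-y->q3; q3-x->q1; q3-y->q0

Remember how much of `xxy` the current input suffix matches. State q0 means no match yet; q1 means the last symbol is `x`; q2 means the last 2 symbols are `xx`; q3 means the last 3 symbols are `xxy`. Only q3 accepts. On a mismatch, fall back to the longest proper suffix that is still a prefix of `xxy`.
        x   y  
>  q0   q1  q0 
   q1   q2  q0 
   q2   q2  q3 
 * q3   q1  q0 
(> = start, * = accepting)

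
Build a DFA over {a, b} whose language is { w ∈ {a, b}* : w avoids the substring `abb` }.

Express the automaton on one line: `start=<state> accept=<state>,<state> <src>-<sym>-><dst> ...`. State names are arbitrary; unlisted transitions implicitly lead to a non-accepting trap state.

start=q0 accept=q0,q1,q2 q0-a->q1 q0-b->q0 q1-a->q1 q1-b->q2 q2-a->q1 q2-b->q3 q3-a->q3 q3-b->q3

Track partial matches of the forbidden pattern `abb`. State q3 is a dead state reached once `abb` has occurred; every other state accepts. q0 means no part of `abb` is currently matched.
A 4-state machine:
        a   b  
>* q0   q1  q0 
 * q1   q1  q2 
 * q2   q1  q3 
   q3   q3  q3 
(> = start, * = accepting)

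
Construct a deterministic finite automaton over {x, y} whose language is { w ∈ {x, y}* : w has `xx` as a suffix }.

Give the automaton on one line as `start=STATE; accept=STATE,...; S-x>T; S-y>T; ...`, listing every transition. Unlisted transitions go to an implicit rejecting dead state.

start=s0; accept=s2; s0-x>s1; s0-y>s0; s1-x>s2; s1-y>s0; s2-x>s2; s2-y>s0

Let each state record the length of the longest suffix of the input read so far that is also a prefix of `xx`. s1 means the last symbol is `x`; s2 means the last 2 symbols are `xx`. Accept only at s2, where the string currently ends in `xx`.
3 states suffice.
        x   y  
>  s0   s1  s0 
   s1   s2  s0 
 * s2   s2  s0 
(> = start, * = accepting)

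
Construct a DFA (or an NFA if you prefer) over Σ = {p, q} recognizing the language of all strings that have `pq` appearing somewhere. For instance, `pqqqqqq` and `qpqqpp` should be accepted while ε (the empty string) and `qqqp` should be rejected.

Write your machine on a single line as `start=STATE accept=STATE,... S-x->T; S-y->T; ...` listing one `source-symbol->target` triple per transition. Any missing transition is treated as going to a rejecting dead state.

start=s0; accept=s2; s0-p->s1; s0-q->s0; s1-p->s1; s1-q->s2; s2-p->s2; s2-q->s2

States s0..s1 record the length of the longest prefix of `pq` that matches the current input suffix. Reaching s2 means `pq` has been seen, and we stay there forever. Accept from s2.
        p   q  
>  s0   s1  s0 
   s1   s1  s2 
 * s2   s2  s2 
(> = start, * = accepting)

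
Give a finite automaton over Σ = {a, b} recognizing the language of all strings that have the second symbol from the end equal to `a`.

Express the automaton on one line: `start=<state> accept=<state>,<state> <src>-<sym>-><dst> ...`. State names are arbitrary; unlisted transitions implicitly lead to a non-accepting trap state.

start=S0 accept=S3,S4 S0-a->S1 S0-b->S2 S1-a->S3 S1-b->S4 S2-a->S5 S2-b->S6 S3-a->S3 S3-b->S4 S4-a->S5 S4-b->S6 S5-a->S3 S5-b->S4 S6-a->S5 S6-b->S6

A DFA must remember the last 2 symbols (since which symbol is second-to-last isn't known until the input ends). Use one state per possible window of the last ≤2 symbols; accept from those whose window starts with `a`.
With 7 states:
        a   b  
>  S0   S1  S2 
   S1   S3  S4 
   S2   S5  S6 
 * S3   S3  S4 
 * S4   S5  S6 
   S5   S3  S4 
   S6   S5  S6 
(> = start, * = accepting)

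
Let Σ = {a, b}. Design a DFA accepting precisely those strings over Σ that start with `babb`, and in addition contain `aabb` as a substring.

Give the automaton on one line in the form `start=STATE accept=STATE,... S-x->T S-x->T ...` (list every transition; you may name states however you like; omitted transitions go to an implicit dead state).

start=q0 accept=q9 q0-a->q1 q0-b->q2 q1-a->q1 q1-b->q1 q2-a->q3 q2-b->q1 q3-a->q1 q3-b->q4 q4-a->q1 q4-b->q5 q5-a->q6 q5-b->q5 q6-a->q7 q6-b->q5 q7-a->q7 q7-b->q8 q8-a->q6 q8-b->q9 q9-a->q9 q9-b->q9

Run two small machines in parallel and take their product. One (6 states) tracks whether the input so far still matches the prefix `babb`; the other (5 states) tracks whether and how much of `aabb` has been seen. Each combined state is a pair, one component from each; accept when both components accept. Equivalent product states are then merged.
A 10-state machine:
        a   b  
>  q0   q1  q2 
   q1   q1  q1 
   q2   q3  q1 
   q3   q1  q4 
   q4   q1  q5 
   q5   q6  q5 
   q6   q7  q5 
   q7   q7  q8 
   q8   q6  q9 
 * q9   q9  q9 
(> = start, * = accepting)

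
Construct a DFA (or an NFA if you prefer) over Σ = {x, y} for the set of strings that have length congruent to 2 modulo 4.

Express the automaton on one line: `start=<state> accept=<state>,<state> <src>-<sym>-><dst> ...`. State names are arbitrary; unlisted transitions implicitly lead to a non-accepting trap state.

start=A accept=C A-x->B A-y->B B-x->C B-y->C C-x->D C-y->D D-x->A D-y->A

Only the length mod 4 matters, so use a 4-cycle: from any state, every input symbol moves to the next state, wrapping D back to A. Mark C accepting.
4 states suffice.
       x  y 
>  A   B  B 
   B   C  C 
 * C   D  D 
   D   A  A 
(> = start, * = accepting)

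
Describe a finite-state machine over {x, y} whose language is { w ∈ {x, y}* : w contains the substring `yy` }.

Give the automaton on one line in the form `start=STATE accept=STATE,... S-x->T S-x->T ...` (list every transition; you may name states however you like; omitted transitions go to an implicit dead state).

start=S0 accept=S2 S0-x->S0 S0-y->S1 S1-x->S0 S1-y->S2 S2-x->S2 S2-y->S2

Track how much of `yy` has been matched so far: state S0 is no progress, S2 is the absorbing accept state reached once `yy` has occurred. Intermediate states record partial matches; on a mismatch, fall back to the longest reusable overlap.
With 3 states:
        x   y  
>  S0   S0  S1 
   S1   S0  S2 
 * S2   S2  S2 
(> = start, * = accepting)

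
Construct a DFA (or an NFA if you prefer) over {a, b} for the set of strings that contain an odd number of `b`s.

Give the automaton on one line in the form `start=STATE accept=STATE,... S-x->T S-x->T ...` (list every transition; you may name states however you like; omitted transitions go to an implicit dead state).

Keep the running count of `b`s modulo 2: each `b` advances along the cycle q0 → q1 → q0 while other symbols loop. Accept at q1.
With 2 states:
        a   b  
>  q0   q0  q1 
 * q1   q1  q0 
(> = start, * = accepting)

start=q0 accept=q1 q0-a->q0 q0-b->q1 q1-a->q1 q1-b->q0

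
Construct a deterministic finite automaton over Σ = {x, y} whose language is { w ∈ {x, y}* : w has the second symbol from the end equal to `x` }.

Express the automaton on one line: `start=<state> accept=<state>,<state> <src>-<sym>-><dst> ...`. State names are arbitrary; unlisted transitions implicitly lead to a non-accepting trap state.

start=A accept=D,E A-x->B A-y->C B-x->D B-y->E C-x->F C-y->G D-x->D D-y->E E-x->F E-y->G F-x->D F-y->E G-x->F G-y->G

A DFA must remember the last 2 symbols (since which symbol is second-to-last isn't known until the input ends). Use one state per possible window of the last ≤2 symbols; accept from those whose window starts with `x`.
With 7 states:
       x  y 
>  A   B  C 
   B   D  E 
   C   F  G 
 * D   D  E 
 * E   F  G 
   F   D  E 
   G   F  G 
(> = start, * = accepting)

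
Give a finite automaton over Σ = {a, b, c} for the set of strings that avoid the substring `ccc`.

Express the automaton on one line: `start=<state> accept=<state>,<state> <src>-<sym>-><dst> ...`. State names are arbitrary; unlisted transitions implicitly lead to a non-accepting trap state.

start=q0 accept=q0,q1,q2 q0-a->q0 q0-b->q0 q0-c->q1 q1-a->q0 q1-b->q0 q1-c->q2 q2-a->q0 q2-b->q0 q2-c->q3 q3-a->q3 q3-b->q3 q3-c->q3

Track partial matches of the forbidden pattern `ccc`. State q3 is a dead state reached once `ccc` has occurred; every other state accepts. q0 means no part of `ccc` is currently matched.
        a   b   c  
>* q0   q0  q0  q1 
 * q1   q0  q0  q2 
 * q2   q0  q0  q3 
   q3   q3  q3  q3 
(> = start, * = accepting)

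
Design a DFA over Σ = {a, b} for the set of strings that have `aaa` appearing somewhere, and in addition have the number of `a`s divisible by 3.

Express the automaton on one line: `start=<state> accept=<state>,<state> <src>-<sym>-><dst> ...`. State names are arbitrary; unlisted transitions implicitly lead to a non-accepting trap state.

Run two small machines in parallel and take their product. The first has 4 states tracking whether and how much of `aaa` has been seen; the second has 3 states tracking the count of `a`s modulo 3. A product state is a pair (one from each), accepting exactly when both do.
12 states suffice.
          a    b  
>  s0     s1   s0 
   s1     s2   s3 
   s2     s4   s5 
   s3     s6   s3 
 * s4     s7   s4 
   s5     s8   s5 
   s6     s9   s5 
   s7    s10   s7 
   s8    s11   s0 
   s9     s7   s0 
   s10    s4  s10 
   s11   s10   s3 
(> = start, * = accepting)

start=s0 accept=s4 s0-a->s1 s0-b->s0 s1-a->s2 s1-b->s3 s2-a->s4 s2-b->s5 s3-a->s6 s3-b->s3 s4-a->s7 s4-b->s4 s5-a->s8 s5-b->s5 s6-a->s9 s6-b->s5 s7-a->s10 s7-b->s7 s8-a->s11 s8-b->s0 s9-a->s7 s9-b->s0 s10-a->s4 s10-b->s10 s11-a->s10 s11-b->s3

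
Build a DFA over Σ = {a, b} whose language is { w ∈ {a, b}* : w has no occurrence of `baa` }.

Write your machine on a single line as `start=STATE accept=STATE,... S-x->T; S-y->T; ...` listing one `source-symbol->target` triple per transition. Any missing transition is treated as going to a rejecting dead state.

This is the complement of 'contains `baa`'. Use the same substring-matching states — q0 through q3 holding how much of `baa` has just been matched — but flip the accepting set: everything except the trap q3 accepts.
With 4 states:
        a   b  
>* q0   q0  q1 
 * q1   q2  q1 
 * q2   q3  q1 
   q3   q3  q3 
(> = start, * = accepting)

start=q0; accept=q0,q1,q2; q0-a->q0; q0-b->q1; q1-a->q2; q1-b->q1; q2-a->q3; q2-b->q1; q3-a->q3; q3-b->q3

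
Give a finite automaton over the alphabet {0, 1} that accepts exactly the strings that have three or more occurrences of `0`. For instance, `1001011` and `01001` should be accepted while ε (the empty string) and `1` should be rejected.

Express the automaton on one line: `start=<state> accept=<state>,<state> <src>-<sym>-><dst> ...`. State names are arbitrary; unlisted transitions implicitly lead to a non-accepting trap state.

Count `0`s, saturating at 4: states A through D mean 0 through 3 `0`s seen; E means more than 3. Each `0` increments (capped at E); other symbols loop. Accept from {D, E}.
5 states suffice.
       0  1 
>  A   B  A 
   B   C  B 
   C   D  C 
 * D   E  D 
 * E   E  E 
(> = start, * = accepting)

start=A accept=D,E A-0->B A-1->A B-0->C B-1->B C-0->D C-1->C D-0->E D-1->D E-0->E E-1->E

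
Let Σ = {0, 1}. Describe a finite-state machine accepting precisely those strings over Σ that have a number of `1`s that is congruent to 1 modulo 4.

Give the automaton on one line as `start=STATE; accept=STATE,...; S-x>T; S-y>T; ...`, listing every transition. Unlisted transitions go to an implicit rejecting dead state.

start=q0; accept=q1; q0-0>q0; q0-1>q1; q1-0>q1; q1-1>q2; q2-0>q2; q2-1>q3; q3-0>q3; q3-1>q0

Keep the running count of `1`s modulo 4: each `1` advances along the cycle q0 → q1 → q2 → q3 → q0 while other symbols loop. Accept at q1.
With 4 states:
        0   1  
>  q0   q0  q1 
 * q1   q1  q2 
   q2   q2  q3 
   q3   q3  q0 
(> = start, * = accepting)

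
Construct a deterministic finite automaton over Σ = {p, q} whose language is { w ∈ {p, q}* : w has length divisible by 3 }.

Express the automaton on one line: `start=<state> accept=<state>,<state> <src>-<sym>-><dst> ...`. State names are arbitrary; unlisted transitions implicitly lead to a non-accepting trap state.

Only the length mod 3 matters, so use a 3-cycle: from any state, every input symbol moves to the next state, wrapping S2 back to S0. Mark S0 accepting.
        p   q  
>* S0   S1  S1 
   S1   S2  S2 
   S2   S0  S0 
(> = start, * = accepting)

start=S0 accept=S0 S0-p->S1 S0-q->S1 S1-p->S2 S1-q->S2 S2-p->S0 S2-q->S0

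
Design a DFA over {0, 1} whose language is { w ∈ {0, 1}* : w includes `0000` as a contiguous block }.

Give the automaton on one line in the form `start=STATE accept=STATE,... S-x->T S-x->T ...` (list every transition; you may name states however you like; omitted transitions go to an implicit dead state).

States S0..S3 record the length of the longest prefix of `0000` that matches the current input suffix. Reaching S4 means `0000` has been seen, and we stay there forever. Accept from S4.
        0   1  
>  S0   S1  S0 
   S1   S2  S0 
   S2   S3  S0 
   S3   S4  S0 
 * S4   S4  S4 
(> = start, * = accepting)

start=S0 accept=S4 S0-0->S1 S0-1->S0 S1-0->S2 S1-1->S0 S2-0->S3 S2-1->S0 S3-0->S4 S3-1->S0 S4-0->S4 S4-1->S4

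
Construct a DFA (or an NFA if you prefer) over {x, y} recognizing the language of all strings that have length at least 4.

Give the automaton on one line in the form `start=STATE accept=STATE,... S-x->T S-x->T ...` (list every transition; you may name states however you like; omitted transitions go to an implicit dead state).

start=q0 accept=q4,q5 q0-x->q1 q0-y->q1 q1-x->q2 q1-y->q2 q2-x->q3 q2-y->q3 q3-x->q4 q3-y->q4 q4-x->q5 q4-y->q5 q5-x->q5 q5-y->q5

Count input length up to 5: every symbol moves from q0 toward q5, which means 'more than 4' and absorbs. Accept from {q4, q5}.
6 states suffice.
        x   y  
>  q0   q1  q1 
   q1   q2  q2 
   q2   q3  q3 
   q3   q4  q4 
 * q4   q5  q5 
 * q5   q5  q5 
(> = start, * = accepting)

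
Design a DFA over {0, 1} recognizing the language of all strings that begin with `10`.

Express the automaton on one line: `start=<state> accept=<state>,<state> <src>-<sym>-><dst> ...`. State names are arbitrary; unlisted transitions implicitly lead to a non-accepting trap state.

Check the first 2 symbols one by one: s0 through s1 record how many have matched `10` so far; any wrong symbol goes to the dead state s3. After all 2 match we enter the accepting sink s2.
        0   1  
>  s0   s3  s1 
   s1   s2  s3 
 * s2   s2  s2 
   s3   s3  s3 
(> = start, * = accepting)

start=s0 accept=s2 s0-0->s3 s0-1->s1 s1-0->s2 s1-1->s3 s2-0->s2 s2-1->s2 s3-0->s3 s3-1->s3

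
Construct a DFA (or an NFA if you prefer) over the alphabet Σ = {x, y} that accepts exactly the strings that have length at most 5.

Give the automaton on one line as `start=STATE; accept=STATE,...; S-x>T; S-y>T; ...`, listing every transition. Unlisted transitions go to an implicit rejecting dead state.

We only need to distinguish lengths 0, 1, …, 5, and '>5'. Chain q0 → q1 → q2 → q3 → q4 → q5 → q6 on every symbol, with q6 looping. Accepting states: {q0, q1, q2, q3, q4, q5}.
With 7 states:
        x   y  
>* q0   q1  q1 
 * q1   q2  q2 
 * q2   q3  q3 
 * q3   q4  q4 
 * q4   q5  q5 
 * q5   q6  q6 
   q6   q6  q6 
(> = start, * = accepting)

start=q0; accept=q0,q1,q2,q3,q4,q5; q0-x>q1; q0-y>q1; q1-x>q2; q1-y>q2; q2-x>q3; q2-y>q3; q3-x>q4; q3-y>q4; q4-x>q5; q4-y>q5; q5-x>q6; q5-y>q6; q6-x>q6; q6-y>q6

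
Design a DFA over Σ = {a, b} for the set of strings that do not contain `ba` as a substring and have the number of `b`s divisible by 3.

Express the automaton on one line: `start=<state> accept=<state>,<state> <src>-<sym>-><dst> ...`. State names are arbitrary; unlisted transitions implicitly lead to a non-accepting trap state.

Build one automaton per condition and run them in lockstep. One (3 states) tracks partial matches of the forbidden pattern `ba`; the other (3 states) tracks the count of `b`s modulo 3. Each combined state is a pair, one component from each; accept when both components accept. Equivalent product states are then merged.
        a   b  
>* q0   q0  q1 
   q1   q2  q3 
   q2   q2  q2 
   q3   q2  q4 
 * q4   q2  q1 
(> = start, * = accepting)

start=q0 accept=q0,q4 q0-a->q0 q0-b->q1 q1-a->q2 q1-b->q3 q2-a->q2 q2-b->q2 q3-a->q2 q3-b->q4 q4-a->q2 q4-b->q1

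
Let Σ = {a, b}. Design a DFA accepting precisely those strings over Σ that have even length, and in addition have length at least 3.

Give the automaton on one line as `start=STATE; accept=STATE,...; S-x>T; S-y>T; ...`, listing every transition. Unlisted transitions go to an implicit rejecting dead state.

Build one automaton per condition and run them in lockstep. The first has 2 states tracking the input length modulo 2; the second has 5 states tracking the input length, saturating at 4. A product state is a pair (one from each), accepting exactly when both do. Equivalent product states are then merged.
A 5-state machine:
        a   b  
>  s0   s1  s1 
   s1   s2  s2 
   s2   s3  s3 
   s3   s4  s4 
 * s4   s3  s3 
(> = start, * = accepting)

start=s0; accept=s4; s0-a>s1; s0-b>s1; s1-a>s2; s1-b>s2; s2-a>s3; s2-b>s3; s3-a>s4; s3-b>s4; s4-a>s3; s4-b>s3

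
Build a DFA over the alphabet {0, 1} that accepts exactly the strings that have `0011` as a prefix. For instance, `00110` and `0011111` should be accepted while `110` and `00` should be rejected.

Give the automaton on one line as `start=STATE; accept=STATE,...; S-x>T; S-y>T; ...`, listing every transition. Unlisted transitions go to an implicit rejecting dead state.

start=S0; accept=S4; S0-0>S1; S0-1>S5; S1-0>S2; S1-1>S5; S2-0>S5; S2-1>S3; S3-0>S5; S3-1>S4; S4-0>S4; S4-1>S4; S5-0>S5; S5-1>S5

Walk along `0011` while the input agrees: from S0 take `0` to S1, and so on. Any deviation drops to the rejecting sink S5. Once S4 is reached the prefix is confirmed and every continuation is accepted.
With 6 states:
        0   1  
>  S0   S1  S5 
   S1   S2  S5 
   S2   S5  S3 
   S3   S5  S4 
 * S4   S4  S4 
   S5   S5  S5 
(> = start, * = accepting)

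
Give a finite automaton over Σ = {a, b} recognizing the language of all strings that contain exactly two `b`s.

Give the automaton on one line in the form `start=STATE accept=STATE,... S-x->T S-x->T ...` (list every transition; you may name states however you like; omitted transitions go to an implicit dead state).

Count `b`s, saturating at 3: states q0 through q2 mean 0 through 2 `b`s seen; q3 means more than 2. Each `b` increments (capped at q3); other symbols loop. Accept from {q2}.
A 4-state machine:
        a   b  
>  q0   q0  q1 
   q1   q1  q2 
 * q2   q2  q3 
   q3   q3  q3 
(> = start, * = accepting)

start=q0 accept=q2 q0-a->q0 q0-b->q1 q1-a->q1 q1-b->q2 q2-a->q2 q2-b->q3 q3-a->q3 q3-b->q3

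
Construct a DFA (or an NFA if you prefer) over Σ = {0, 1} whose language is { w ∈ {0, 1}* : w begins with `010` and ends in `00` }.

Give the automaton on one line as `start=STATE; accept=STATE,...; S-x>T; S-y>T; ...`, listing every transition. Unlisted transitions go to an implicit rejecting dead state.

Handle the two conditions separately and then intersect. The first has 5 states tracking whether the input so far still matches the prefix `010`; the second has 3 states tracking how much of the suffix `00` has currently been matched. A product state is a pair (one from each), accepting exactly when both do.
       0  1 
>  A   B  C 
   B   D  E 
   C   F  C 
   D   D  C 
   E   G  C 
   F   D  C 
   G   H  I 
 * H   H  I 
   I   G  I 
(> = start, * = accepting)

start=A; accept=H; A-0>B; A-1>C; B-0>D; B-1>E; C-0>F; C-1>C; D-0>D; D-1>C; E-0>G; E-1>C; F-0>D; F-1>C; G-0>H; G-1>I; H-0>H; H-1>I; I-0>G; I-1>I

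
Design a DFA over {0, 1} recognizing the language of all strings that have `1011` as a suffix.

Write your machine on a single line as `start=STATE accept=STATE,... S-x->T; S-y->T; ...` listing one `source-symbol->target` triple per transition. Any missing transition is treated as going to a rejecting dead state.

Let each state record the length of the longest suffix of the input read so far that is also a prefix of `1011`. q1 means the last symbol is `1`; q2 means the last 2 symbols are `10`; q3 means the last 3 symbols are `101`; q4 means the last 4 symbols are `1011`. Accept only at q4, where the string currently ends in `1011`.
        0   1  
>  q0   q0  q1 
   q1   q2  q1 
   q2   q0  q3 
   q3   q2  q4 
 * q4   q2  q1 
(> = start, * = accepting)

start=q0; accept=q4; q0-0->q0; q0-1->q1; q1-0->q2; q1-1->q1; q2-0->q0; q2-1->q3; q3-0->q2; q3-1->q4; q4-0->q2; q4-1->q1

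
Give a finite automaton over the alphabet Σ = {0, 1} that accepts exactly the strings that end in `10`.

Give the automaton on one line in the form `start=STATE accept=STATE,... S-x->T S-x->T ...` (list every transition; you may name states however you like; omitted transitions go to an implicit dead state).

start=q0 accept=q2 q0-0->q0 q0-1->q1 q1-0->q2 q1-1->q1 q2-0->q0 q2-1->q1

Remember how much of `10` the current input suffix matches. State q0 means no match yet; q1 means the last symbol is `1`; q2 means the last 2 symbols are `10`. Only q2 accepts. On a mismatch, fall back to the longest proper suffix that is still a prefix of `10`.
        0   1  
>  q0   q0  q1 
   q1   q2  q1 
 * q2   q0  q1 
(> = start, * = accepting)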